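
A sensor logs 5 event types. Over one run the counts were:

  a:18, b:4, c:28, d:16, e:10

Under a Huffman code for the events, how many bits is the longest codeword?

3

Merge the two lowest-weight nodes at each step:
combine b(4), e(10) → 14
combine 14, d(16) → 30
combine a(18), c(28) → 46
combine 30, 46 → 76
Maximum depth reached is 3.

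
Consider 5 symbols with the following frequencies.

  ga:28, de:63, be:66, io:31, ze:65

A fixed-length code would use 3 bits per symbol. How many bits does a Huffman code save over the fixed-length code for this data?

Fixed-length: 3 bits × 253 symbols = 759 bits.
Huffman merges:
ga(28) + io(31) → 59
59 + de(63) → 122
ze(65) + be(66) → 131
122 + 131 → 253
Huffman total = 59 + 122 + 131 + 253 = 565 bits.
Saving = 759 − 565 = 194 bits.

194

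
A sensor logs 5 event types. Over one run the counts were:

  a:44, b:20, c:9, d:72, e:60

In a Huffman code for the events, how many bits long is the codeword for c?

Huffman merges, smallest pair first:
combine c(9), b(20) → 29
combine 29, a(44) → 73
combine e(60), d(72) → 132
combine 73, 132 → 205
c's leaf is at depth 3, giving a 3-bit codeword.

3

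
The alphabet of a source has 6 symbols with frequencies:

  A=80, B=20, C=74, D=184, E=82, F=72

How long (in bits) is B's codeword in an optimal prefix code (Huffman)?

Build the tree from the bottom:
B(20) + F(72) → 92
C(74) + A(80) → 154
E(82) + 92 → 174
154 + 174 → 328
D(184) + 328 → 512
B's leaf is at depth 4, giving a 4-bit codeword.

4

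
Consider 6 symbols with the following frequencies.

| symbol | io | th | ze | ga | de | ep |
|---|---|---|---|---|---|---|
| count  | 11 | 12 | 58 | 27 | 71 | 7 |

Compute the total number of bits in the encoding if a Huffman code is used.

406

Merge the two smallest weights repeatedly:
merge ep(7) and io(11): 18
merge th(12) and 18: 30
merge ga(27) and 30: 57
merge 57 and ze(58): 115
merge de(71) and 115: 186
The encoded length is the sum of every internal node's weight: 18 + 30 + 57 + 115 + 186 = 406 bits.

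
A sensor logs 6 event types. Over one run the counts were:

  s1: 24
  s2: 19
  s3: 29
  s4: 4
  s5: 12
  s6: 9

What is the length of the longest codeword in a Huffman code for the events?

4

Merge the two lowest-weight nodes at each step:
s4(4) + s6(9) → 13
s5(12) + 13 → 25
s2(19) + s1(24) → 43
25 + s3(29) → 54
43 + 54 → 97
The first pair merged (s4, s6) ends up deepest, at depth 4.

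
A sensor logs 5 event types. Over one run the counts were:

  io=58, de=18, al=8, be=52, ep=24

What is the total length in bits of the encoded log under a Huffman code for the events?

338

Greedily combine the two least-frequent nodes:
combine al(8), de(18) → 26
combine ep(24), 26 → 50
combine 50, be(52) → 102
combine io(58), 102 → 160
The encoded length is the sum of every internal node's weight: 26 + 50 + 102 + 160 = 338 bits.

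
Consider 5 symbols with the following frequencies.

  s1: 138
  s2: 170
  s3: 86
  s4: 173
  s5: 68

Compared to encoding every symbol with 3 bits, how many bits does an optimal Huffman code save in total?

481

Fixed-length: 3 bits × 635 symbols = 1905 bits.
Huffman merges:
s5(68) + s3(86) → 154
s1(138) + 154 → 292
s2(170) + s4(173) → 343
292 + 343 → 635
Huffman total = 154 + 292 + 343 + 635 = 1424 bits.
Saving = 1905 − 1424 = 481 bits.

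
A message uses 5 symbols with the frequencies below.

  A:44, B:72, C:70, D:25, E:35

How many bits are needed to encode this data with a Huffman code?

Merge the two smallest weights repeatedly:
merge D(25) and E(35): 60
merge A(44) and 60: 104
merge C(70) and B(72): 142
merge 104 and 142: 246
Each symbol's bit-cost is frequency × depth; summing gives 552 bits (equivalently 60 + 104 + 142 + 246).

552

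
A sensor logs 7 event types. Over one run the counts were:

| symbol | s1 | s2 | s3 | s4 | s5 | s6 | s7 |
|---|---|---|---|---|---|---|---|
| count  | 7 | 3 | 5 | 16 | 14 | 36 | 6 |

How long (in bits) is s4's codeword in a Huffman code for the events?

Repeatedly merge the two smallest:
combine s2(3), s3(5) → 8
combine s7(6), s1(7) → 13
combine 8, 13 → 21
combine s5(14), s4(16) → 30
combine 21, 30 → 51
combine s6(36), 51 → 87
s4's leaf is at depth 3, giving a 3-bit codeword.

3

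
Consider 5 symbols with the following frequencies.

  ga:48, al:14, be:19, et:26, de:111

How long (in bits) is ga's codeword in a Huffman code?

2

Repeatedly merge the two smallest:
combine al(14), be(19) → 33
combine et(26), 33 → 59
combine ga(48), 59 → 107
combine 107, de(111) → 218
ga's leaf is at depth 2, giving a 2-bit codeword.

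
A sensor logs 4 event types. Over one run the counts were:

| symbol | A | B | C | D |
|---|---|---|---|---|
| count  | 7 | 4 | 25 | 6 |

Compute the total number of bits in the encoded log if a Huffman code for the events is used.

Merge the two smallest weights repeatedly:
merge B(4) and D(6): 10
merge A(7) and 10: 17
merge 17 and C(25): 42
Total encoded bits = sum of merged weights = 10 + 17 + 42 = 69.

69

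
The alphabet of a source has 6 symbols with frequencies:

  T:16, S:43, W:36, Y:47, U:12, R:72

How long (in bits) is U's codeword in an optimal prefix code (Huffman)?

Huffman merges, smallest pair first:
U(12) + T(16) → 28
28 + W(36) → 64
S(43) + Y(47) → 90
64 + R(72) → 136
90 + 136 → 226
U sits 4 levels below the root, so its codeword is 4 bits.

4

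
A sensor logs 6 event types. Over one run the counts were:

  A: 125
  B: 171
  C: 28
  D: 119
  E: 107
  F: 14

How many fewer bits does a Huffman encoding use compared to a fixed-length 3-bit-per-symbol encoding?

Fixed-length: 3 bits × 564 symbols = 1692 bits.
Huffman merges:
F(14) + C(28) → 42
42 + E(107) → 149
D(119) + A(125) → 244
149 + B(171) → 320
244 + 320 → 564
Huffman total = 42 + 149 + 244 + 320 + 564 = 1319 bits.
Saving = 1692 − 1319 = 373 bits.

373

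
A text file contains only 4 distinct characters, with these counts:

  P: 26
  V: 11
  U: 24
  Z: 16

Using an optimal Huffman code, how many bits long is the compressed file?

154

Greedily combine the two least-frequent nodes:
V(11) + Z(16) → 27
U(24) + P(26) → 50
27 + 50 → 77
Each symbol's bit-cost is frequency × depth; summing gives 154 bits (equivalently 27 + 50 + 77).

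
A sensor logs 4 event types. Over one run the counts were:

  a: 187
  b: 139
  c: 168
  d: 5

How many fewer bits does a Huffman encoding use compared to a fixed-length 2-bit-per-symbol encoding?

Fixed-length: 2 bits × 499 symbols = 998 bits.
Huffman merges:
combine d(5), b(139) → 144
combine 144, c(168) → 312
combine a(187), 312 → 499
Huffman total = 144 + 312 + 499 = 955 bits.
Saving = 998 − 955 = 43 bits.

43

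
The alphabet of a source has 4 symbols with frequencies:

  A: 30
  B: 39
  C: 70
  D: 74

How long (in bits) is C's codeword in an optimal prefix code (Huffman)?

2

Huffman merges, smallest pair first:
merge A(30) and B(39): 69
merge 69 and C(70): 139
merge D(74) and 139: 213
The subtree containing C is merged 2 times, so code length = 2.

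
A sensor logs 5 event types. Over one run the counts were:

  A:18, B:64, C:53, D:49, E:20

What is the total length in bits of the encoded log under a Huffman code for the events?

446

Greedily combine the two least-frequent nodes:
combine A(18), E(20) → 38
combine 38, D(49) → 87
combine C(53), B(64) → 117
combine 87, 117 → 204
The encoded length is the sum of every internal node's weight: 38 + 87 + 117 + 204 = 446 bits.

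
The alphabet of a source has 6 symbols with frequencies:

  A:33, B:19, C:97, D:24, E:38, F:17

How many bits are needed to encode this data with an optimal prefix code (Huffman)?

Build the Huffman tree bottom-up:
F(17) + B(19) → 36
D(24) + A(33) → 57
36 + E(38) → 74
57 + 74 → 131
C(97) + 131 → 228
The encoded length is the sum of every internal node's weight: 36 + 57 + 74 + 131 + 228 = 526 bits.

526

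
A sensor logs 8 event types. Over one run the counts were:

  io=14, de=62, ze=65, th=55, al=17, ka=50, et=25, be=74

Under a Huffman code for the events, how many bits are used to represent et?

4

Repeatedly merge the two smallest:
combine io(14), al(17) → 31
combine et(25), 31 → 56
combine ka(50), th(55) → 105
combine 56, de(62) → 118
combine ze(65), be(74) → 139
combine 105, 118 → 223
combine 139, 223 → 362
et sits 4 levels below the root, so its codeword is 4 bits.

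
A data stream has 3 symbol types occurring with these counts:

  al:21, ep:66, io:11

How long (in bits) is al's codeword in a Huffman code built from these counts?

Build the tree from the bottom:
combine io(11), al(21) → 32
combine 32, ep(66) → 98
al sits 2 levels below the root, so its codeword is 2 bits.

2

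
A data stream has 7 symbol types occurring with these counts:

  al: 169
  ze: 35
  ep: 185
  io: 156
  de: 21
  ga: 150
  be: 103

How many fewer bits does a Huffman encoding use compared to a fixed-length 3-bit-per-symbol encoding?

Fixed-length: 3 bits × 819 symbols = 2457 bits.
Huffman merges:
de(21) + ze(35) → 56
56 + be(103) → 159
ga(150) + io(156) → 306
159 + al(169) → 328
ep(185) + 306 → 491
328 + 491 → 819
Huffman total = 56 + 159 + 306 + 328 + 491 + 819 = 2159 bits.
Saving = 2457 − 2159 = 298 bits.

298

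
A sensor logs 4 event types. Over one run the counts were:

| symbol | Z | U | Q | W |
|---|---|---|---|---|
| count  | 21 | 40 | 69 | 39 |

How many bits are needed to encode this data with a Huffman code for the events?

329

Greedily combine the two least-frequent nodes:
combine Z(21), W(39) → 60
combine U(40), 60 → 100
combine Q(69), 100 → 169
Each symbol's bit-cost is frequency × depth; summing gives 329 bits (equivalently 60 + 100 + 169).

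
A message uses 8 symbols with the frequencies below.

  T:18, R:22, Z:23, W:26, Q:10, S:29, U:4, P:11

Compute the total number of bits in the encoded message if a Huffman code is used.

Merge the two smallest weights repeatedly:
merge U(4) and Q(10): 14
merge P(11) and 14: 25
merge T(18) and R(22): 40
merge Z(23) and 25: 48
merge W(26) and S(29): 55
merge 40 and 48: 88
merge 55 and 88: 143
Each symbol's bit-cost is frequency × depth; summing gives 413 bits (equivalently 14 + 25 + 40 + 48 + 55 + 88 + 143).

413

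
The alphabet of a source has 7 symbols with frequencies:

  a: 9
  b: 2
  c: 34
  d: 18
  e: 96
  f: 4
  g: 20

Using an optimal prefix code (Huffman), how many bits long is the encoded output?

Greedily combine the two least-frequent nodes:
merge b(2) and f(4): 6
merge 6 and a(9): 15
merge 15 and d(18): 33
merge g(20) and 33: 53
merge c(34) and 53: 87
merge 87 and e(96): 183
Total encoded bits = sum of merged weights = 6 + 15 + 33 + 53 + 87 + 183 = 377.

377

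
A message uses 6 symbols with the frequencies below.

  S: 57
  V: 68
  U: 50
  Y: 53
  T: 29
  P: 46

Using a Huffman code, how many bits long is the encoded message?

Merge the two smallest weights repeatedly:
merge T(29) and P(46): 75
merge U(50) and Y(53): 103
merge S(57) and V(68): 125
merge 75 and 103: 178
merge 125 and 178: 303
The encoded length is the sum of every internal node's weight: 75 + 103 + 125 + 178 + 303 = 784 bits.

784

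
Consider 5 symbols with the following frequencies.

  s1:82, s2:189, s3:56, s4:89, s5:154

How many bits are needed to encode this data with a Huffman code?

Build the Huffman tree bottom-up:
combine s3(56), s1(82) → 138
combine s4(89), 138 → 227
combine s5(154), s2(189) → 343
combine 227, 343 → 570
Each symbol's bit-cost is frequency × depth; summing gives 1278 bits (equivalently 138 + 227 + 343 + 570).

1278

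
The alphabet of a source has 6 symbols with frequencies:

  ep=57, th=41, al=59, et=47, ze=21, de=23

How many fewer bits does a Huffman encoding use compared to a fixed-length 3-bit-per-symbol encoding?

Fixed-length: 3 bits × 248 symbols = 744 bits.
Huffman merges:
merge ze(21) and de(23): 44
merge th(41) and 44: 85
merge et(47) and ep(57): 104
merge al(59) and 85: 144
merge 104 and 144: 248
Huffman total = 44 + 85 + 104 + 144 + 248 = 625 bits.
Saving = 744 − 625 = 119 bits.

119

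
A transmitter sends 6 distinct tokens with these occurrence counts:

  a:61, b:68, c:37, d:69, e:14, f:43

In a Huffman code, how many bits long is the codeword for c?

4

Build the tree from the bottom:
combine e(14), c(37) → 51
combine f(43), 51 → 94
combine a(61), b(68) → 129
combine d(69), 94 → 163
combine 129, 163 → 292
c sits 4 levels below the root, so its codeword is 4 bits.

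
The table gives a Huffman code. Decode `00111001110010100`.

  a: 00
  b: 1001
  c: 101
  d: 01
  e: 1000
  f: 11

afbfaca

Read left to right; each codeword is recognised as soon as it completes (prefix code):
  00→a | 11→f | 1001→b | 11→f | 00→a | 101→c | 00→a
Decoded message: afbfaca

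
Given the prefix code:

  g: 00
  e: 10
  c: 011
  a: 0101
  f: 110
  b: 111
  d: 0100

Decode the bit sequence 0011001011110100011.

gfabdc

Read left to right; each codeword is recognised as soon as it completes (prefix code):
  00→g | 110→f | 0101→a | 111→b | 0100→d | 011→c
Decoded message: gfabdc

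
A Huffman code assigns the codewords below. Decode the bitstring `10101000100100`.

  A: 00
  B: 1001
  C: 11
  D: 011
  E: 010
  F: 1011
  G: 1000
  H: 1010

HGBA

Read left to right; each codeword is recognised as soon as it completes (prefix code):
  1010→H | 1000→G | 1001→B | 00→A
Decoded message: HGBA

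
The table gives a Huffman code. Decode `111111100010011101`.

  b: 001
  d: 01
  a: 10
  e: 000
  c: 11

Read left to right; each codeword is recognised as soon as it completes (prefix code):
  11→c | 11→c | 11→c | 10→a | 001→b | 001→b | 11→c | 01→d
Decoded message: cccabbcd

cccabbcd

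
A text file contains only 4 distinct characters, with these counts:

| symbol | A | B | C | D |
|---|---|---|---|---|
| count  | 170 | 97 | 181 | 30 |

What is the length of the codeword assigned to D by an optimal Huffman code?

Huffman merges, smallest pair first:
combine D(30), B(97) → 127
combine 127, A(170) → 297
combine C(181), 297 → 478
D's leaf is at depth 3, giving a 3-bit codeword.

3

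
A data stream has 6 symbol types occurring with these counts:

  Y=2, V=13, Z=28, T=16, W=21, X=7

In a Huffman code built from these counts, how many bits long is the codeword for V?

Repeatedly merge the two smallest:
Y(2) + X(7) → 9
9 + V(13) → 22
T(16) + W(21) → 37
22 + Z(28) → 50
37 + 50 → 87
The subtree containing V is merged 3 times, so code length = 3.

3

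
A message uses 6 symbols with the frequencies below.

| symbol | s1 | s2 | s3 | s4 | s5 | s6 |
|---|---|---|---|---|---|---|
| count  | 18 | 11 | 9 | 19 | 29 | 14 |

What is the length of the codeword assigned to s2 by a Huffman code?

Build the tree from the bottom:
s3(9) + s2(11) → 20
s6(14) + s1(18) → 32
s4(19) + 20 → 39
s5(29) + 32 → 61
39 + 61 → 100
s2 sits 3 levels below the root, so its codeword is 3 bits.

3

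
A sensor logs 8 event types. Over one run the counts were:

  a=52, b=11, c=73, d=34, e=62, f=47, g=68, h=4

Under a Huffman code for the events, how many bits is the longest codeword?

Merge the two lowest-weight nodes at each step:
merge h(4) and b(11): 15
merge 15 and d(34): 49
merge f(47) and 49: 96
merge a(52) and e(62): 114
merge g(68) and c(73): 141
merge 96 and 114: 210
merge 141 and 210: 351
The rarest symbols sit at the bottom; the longest codeword is 5 bits.

5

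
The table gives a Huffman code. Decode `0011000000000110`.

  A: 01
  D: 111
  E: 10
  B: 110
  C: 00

Read left to right; each codeword is recognised as soon as it completes (prefix code):
  00→C | 110→B | 00→C | 00→C | 00→C | 00→C | 110→B
Decoded message: CBCCCCB

CBCCCCB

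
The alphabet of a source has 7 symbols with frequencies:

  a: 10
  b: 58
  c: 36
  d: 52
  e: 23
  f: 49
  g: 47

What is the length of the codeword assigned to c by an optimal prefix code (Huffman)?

Huffman merges, smallest pair first:
merge a(10) and e(23): 33
merge 33 and c(36): 69
merge g(47) and f(49): 96
merge d(52) and b(58): 110
merge 69 and 96: 165
merge 110 and 165: 275
The subtree containing c is merged 3 times, so code length = 3.

3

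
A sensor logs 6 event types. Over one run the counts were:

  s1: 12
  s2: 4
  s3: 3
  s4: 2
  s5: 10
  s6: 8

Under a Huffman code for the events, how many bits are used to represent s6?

2

Repeatedly merge the two smallest:
merge s4(2) and s3(3): 5
merge s2(4) and 5: 9
merge s6(8) and 9: 17
merge s5(10) and s1(12): 22
merge 17 and 22: 39
The subtree containing s6 is merged 2 times, so code length = 2.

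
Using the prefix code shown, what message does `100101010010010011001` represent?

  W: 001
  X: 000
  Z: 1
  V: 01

ZWVVWWWZW

Read left to right; each codeword is recognised as soon as it completes (prefix code):
  1→Z | 001→W | 01→V | 01→V | 001→W | 001→W | 001→W | 1→Z | 001→W
Decoded message: ZWVVWWWZW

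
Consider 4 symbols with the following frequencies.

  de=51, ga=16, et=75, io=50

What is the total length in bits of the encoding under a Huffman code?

Greedily combine the two least-frequent nodes:
combine ga(16), io(50) → 66
combine de(51), 66 → 117
combine et(75), 117 → 192
The encoded length is the sum of every internal node's weight: 66 + 117 + 192 = 375 bits.

375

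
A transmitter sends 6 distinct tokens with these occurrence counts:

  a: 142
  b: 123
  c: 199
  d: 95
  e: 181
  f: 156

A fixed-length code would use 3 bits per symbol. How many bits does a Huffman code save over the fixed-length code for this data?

Fixed-length: 3 bits × 896 symbols = 2688 bits.
Huffman merges:
d(95) + b(123) → 218
a(142) + f(156) → 298
e(181) + c(199) → 380
218 + 298 → 516
380 + 516 → 896
Huffman total = 218 + 298 + 380 + 516 + 896 = 2308 bits.
Saving = 2688 − 2308 = 380 bits.

380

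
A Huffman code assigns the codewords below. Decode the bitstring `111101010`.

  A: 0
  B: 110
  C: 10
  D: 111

DCCC

Read left to right; each codeword is recognised as soon as it completes (prefix code):
  111→D | 10→C | 10→C | 10→C
Decoded message: DCCC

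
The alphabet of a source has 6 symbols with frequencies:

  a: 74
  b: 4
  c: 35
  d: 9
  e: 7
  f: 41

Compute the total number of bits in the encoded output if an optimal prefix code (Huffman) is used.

Merge the two smallest weights repeatedly:
b(4) + e(7) → 11
d(9) + 11 → 20
20 + c(35) → 55
f(41) + 55 → 96
a(74) + 96 → 170
The encoded length is the sum of every internal node's weight: 11 + 20 + 55 + 96 + 170 = 352 bits.

352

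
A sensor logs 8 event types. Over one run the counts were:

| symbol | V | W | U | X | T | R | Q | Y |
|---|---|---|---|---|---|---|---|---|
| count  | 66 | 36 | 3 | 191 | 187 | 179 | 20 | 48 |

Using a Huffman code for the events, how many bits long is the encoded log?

Greedily combine the two least-frequent nodes:
combine U(3), Q(20) → 23
combine 23, W(36) → 59
combine Y(48), 59 → 107
combine V(66), 107 → 173
combine 173, R(179) → 352
combine T(187), X(191) → 378
combine 352, 378 → 730
Each symbol's bit-cost is frequency × depth; summing gives 1822 bits (equivalently 23 + 59 + 107 + 173 + 352 + 378 + 730).

1822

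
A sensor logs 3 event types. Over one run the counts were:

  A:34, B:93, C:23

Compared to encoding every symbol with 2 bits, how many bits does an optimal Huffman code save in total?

93

Fixed-length: 2 bits × 150 symbols = 300 bits.
Huffman merges:
merge C(23) and A(34): 57
merge 57 and B(93): 150
Huffman total = 57 + 150 = 207 bits.
Saving = 300 − 207 = 93 bits.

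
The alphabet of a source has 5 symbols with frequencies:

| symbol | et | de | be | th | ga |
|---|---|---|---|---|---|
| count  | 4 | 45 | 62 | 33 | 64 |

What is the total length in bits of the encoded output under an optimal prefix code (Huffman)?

453

Build the Huffman tree bottom-up:
et(4) + th(33) → 37
37 + de(45) → 82
be(62) + ga(64) → 126
82 + 126 → 208
The encoded length is the sum of every internal node's weight: 37 + 82 + 126 + 208 = 453 bits.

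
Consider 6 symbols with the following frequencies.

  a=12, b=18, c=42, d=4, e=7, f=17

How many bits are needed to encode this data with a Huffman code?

227

Build the Huffman tree bottom-up:
combine d(4), e(7) → 11
combine 11, a(12) → 23
combine f(17), b(18) → 35
combine 23, 35 → 58
combine c(42), 58 → 100
Total encoded bits = sum of merged weights = 11 + 23 + 35 + 58 + 100 = 227.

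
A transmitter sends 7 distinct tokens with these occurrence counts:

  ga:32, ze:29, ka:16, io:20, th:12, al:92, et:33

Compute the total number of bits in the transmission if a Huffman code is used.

Build the Huffman tree bottom-up:
combine th(12), ka(16) → 28
combine io(20), 28 → 48
combine ze(29), ga(32) → 61
combine et(33), 48 → 81
combine 61, 81 → 142
combine al(92), 142 → 234
The encoded length is the sum of every internal node's weight: 28 + 48 + 61 + 81 + 142 + 234 = 594 bits.

594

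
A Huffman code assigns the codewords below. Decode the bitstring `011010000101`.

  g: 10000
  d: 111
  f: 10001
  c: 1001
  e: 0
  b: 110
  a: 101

ebga

Read left to right; each codeword is recognised as soon as it completes (prefix code):
  0→e | 110→b | 10000→g | 101→a
Decoded message: ebga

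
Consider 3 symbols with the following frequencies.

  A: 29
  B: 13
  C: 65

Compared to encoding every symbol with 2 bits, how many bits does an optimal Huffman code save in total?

Fixed-length: 2 bits × 107 symbols = 214 bits.
Huffman merges:
combine B(13), A(29) → 42
combine 42, C(65) → 107
Huffman total = 42 + 107 = 149 bits.
Saving = 214 − 149 = 65 bits.

65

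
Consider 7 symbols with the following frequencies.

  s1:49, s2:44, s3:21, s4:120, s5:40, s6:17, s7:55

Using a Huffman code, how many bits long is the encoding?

901

Merge the two smallest weights repeatedly:
combine s6(17), s3(21) → 38
combine 38, s5(40) → 78
combine s2(44), s1(49) → 93
combine s7(55), 78 → 133
combine 93, s4(120) → 213
combine 133, 213 → 346
The encoded length is the sum of every internal node's weight: 38 + 78 + 93 + 133 + 213 + 346 = 901 bits.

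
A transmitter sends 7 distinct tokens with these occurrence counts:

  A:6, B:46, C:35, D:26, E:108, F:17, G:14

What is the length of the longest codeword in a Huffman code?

5

Merge the two lowest-weight nodes at each step:
combine A(6), G(14) → 20
combine F(17), 20 → 37
combine D(26), C(35) → 61
combine 37, B(46) → 83
combine 61, 83 → 144
combine E(108), 144 → 252
The first pair merged (A, G) ends up deepest, at depth 5.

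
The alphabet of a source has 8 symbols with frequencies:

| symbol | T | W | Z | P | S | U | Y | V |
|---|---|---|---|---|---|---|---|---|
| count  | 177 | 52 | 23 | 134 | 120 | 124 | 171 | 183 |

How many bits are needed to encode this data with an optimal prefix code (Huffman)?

Merge the two smallest weights repeatedly:
combine Z(23), W(52) → 75
combine 75, S(120) → 195
combine U(124), P(134) → 258
combine Y(171), T(177) → 348
combine V(183), 195 → 378
combine 258, 348 → 606
combine 378, 606 → 984
The encoded length is the sum of every internal node's weight: 75 + 195 + 258 + 348 + 378 + 606 + 984 = 2844 bits.

2844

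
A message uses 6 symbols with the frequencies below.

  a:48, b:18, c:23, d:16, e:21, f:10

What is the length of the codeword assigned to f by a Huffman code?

3

Huffman merges, smallest pair first:
merge f(10) and d(16): 26
merge b(18) and e(21): 39
merge c(23) and 26: 49
merge 39 and a(48): 87
merge 49 and 87: 136
The subtree containing f is merged 3 times, so code length = 3.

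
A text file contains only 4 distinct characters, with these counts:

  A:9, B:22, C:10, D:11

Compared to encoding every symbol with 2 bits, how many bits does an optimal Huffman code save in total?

3

Fixed-length: 2 bits × 52 symbols = 104 bits.
Huffman merges:
A(9) + C(10) → 19
D(11) + 19 → 30
B(22) + 30 → 52
Huffman total = 19 + 30 + 52 = 101 bits.
Saving = 104 − 101 = 3 bits.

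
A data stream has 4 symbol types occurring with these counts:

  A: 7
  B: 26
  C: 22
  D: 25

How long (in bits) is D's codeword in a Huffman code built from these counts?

2

Repeatedly merge the two smallest:
combine A(7), C(22) → 29
combine D(25), B(26) → 51
combine 29, 51 → 80
The subtree containing D is merged 2 times, so code length = 2.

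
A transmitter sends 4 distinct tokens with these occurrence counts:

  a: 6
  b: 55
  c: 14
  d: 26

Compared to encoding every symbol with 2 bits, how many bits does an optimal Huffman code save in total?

Fixed-length: 2 bits × 101 symbols = 202 bits.
Huffman merges:
a(6) + c(14) → 20
20 + d(26) → 46
46 + b(55) → 101
Huffman total = 20 + 46 + 101 = 167 bits.
Saving = 202 − 167 = 35 bits.

35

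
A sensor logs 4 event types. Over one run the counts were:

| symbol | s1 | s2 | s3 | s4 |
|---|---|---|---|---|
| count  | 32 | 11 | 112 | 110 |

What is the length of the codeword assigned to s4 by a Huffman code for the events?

2

Build the tree from the bottom:
combine s2(11), s1(32) → 43
combine 43, s4(110) → 153
combine s3(112), 153 → 265
s4 sits 2 levels below the root, so its codeword is 2 bits.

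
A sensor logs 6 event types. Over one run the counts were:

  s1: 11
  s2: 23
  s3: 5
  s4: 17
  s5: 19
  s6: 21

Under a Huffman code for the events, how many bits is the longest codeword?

4

Merge the two lowest-weight nodes at each step:
merge s3(5) and s1(11): 16
merge 16 and s4(17): 33
merge s5(19) and s6(21): 40
merge s2(23) and 33: 56
merge 40 and 56: 96
The first pair merged (s3, s1) ends up deepest, at depth 4.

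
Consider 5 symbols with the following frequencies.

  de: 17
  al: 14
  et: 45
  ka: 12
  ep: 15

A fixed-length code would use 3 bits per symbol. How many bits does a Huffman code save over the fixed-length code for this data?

Fixed-length: 3 bits × 103 symbols = 309 bits.
Huffman merges:
merge ka(12) and al(14): 26
merge ep(15) and de(17): 32
merge 26 and 32: 58
merge et(45) and 58: 103
Huffman total = 26 + 32 + 58 + 103 = 219 bits.
Saving = 309 − 219 = 90 bits.

90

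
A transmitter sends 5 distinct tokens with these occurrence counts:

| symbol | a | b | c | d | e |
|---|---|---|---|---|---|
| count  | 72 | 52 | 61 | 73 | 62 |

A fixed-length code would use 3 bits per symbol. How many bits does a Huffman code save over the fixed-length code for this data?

207

Fixed-length: 3 bits × 320 symbols = 960 bits.
Huffman merges:
merge b(52) and c(61): 113
merge e(62) and a(72): 134
merge d(73) and 113: 186
merge 134 and 186: 320
Huffman total = 113 + 134 + 186 + 320 = 753 bits.
Saving = 960 − 753 = 207 bits.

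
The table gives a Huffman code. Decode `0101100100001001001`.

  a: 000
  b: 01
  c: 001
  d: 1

bbdcabcc

Read left to right; each codeword is recognised as soon as it completes (prefix code):
  01→b | 01→b | 1→d | 001→c | 000→a | 01→b | 001→c | 001→c
Decoded message: bbdcabcc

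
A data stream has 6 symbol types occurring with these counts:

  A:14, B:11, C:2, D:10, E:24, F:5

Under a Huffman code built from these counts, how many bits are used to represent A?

2

Repeatedly merge the two smallest:
combine C(2), F(5) → 7
combine 7, D(10) → 17
combine B(11), A(14) → 25
combine 17, E(24) → 41
combine 25, 41 → 66
A sits 2 levels below the root, so its codeword is 2 bits.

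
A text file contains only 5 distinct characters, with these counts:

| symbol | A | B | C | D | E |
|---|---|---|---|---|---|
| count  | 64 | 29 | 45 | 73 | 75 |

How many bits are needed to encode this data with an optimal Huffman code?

Merge the two smallest weights repeatedly:
combine B(29), C(45) → 74
combine A(64), D(73) → 137
combine 74, E(75) → 149
combine 137, 149 → 286
Each symbol's bit-cost is frequency × depth; summing gives 646 bits (equivalently 74 + 137 + 149 + 286).

646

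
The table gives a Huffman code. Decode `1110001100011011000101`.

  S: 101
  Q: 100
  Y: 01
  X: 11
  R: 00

Read left to right; each codeword is recognised as soon as it completes (prefix code):
  11→X | 100→Q | 01→Y | 100→Q | 01→Y | 101→S | 100→Q | 01→Y | 01→Y
Decoded message: XQYQYSQYY

XQYQYSQYY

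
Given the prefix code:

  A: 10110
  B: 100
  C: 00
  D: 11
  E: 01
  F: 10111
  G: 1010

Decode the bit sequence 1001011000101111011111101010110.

Read left to right; each codeword is recognised as soon as it completes (prefix code):
  100→B | 10110→A | 00→C | 10111→F | 10111→F | 11→D | 1010→G | 10110→A
Decoded message: BACFFDGA

BACFFDGA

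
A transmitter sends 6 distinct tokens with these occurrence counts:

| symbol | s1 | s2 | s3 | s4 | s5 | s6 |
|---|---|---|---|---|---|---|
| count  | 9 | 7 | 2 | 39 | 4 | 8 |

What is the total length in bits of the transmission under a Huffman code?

Merge the two smallest weights repeatedly:
combine s3(2), s5(4) → 6
combine 6, s2(7) → 13
combine s6(8), s1(9) → 17
combine 13, 17 → 30
combine 30, s4(39) → 69
The encoded length is the sum of every internal node's weight: 6 + 13 + 17 + 30 + 69 = 135 bits.

135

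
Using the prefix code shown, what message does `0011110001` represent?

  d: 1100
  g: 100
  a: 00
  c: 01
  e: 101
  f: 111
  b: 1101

Read left to right; each codeword is recognised as soon as it completes (prefix code):
  00→a | 111→f | 100→g | 01→c
Decoded message: afgc

afgc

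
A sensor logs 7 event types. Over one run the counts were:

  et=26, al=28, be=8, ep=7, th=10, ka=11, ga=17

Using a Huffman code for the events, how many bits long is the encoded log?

Greedily combine the two least-frequent nodes:
ep(7) + be(8) → 15
th(10) + ka(11) → 21
15 + ga(17) → 32
21 + et(26) → 47
al(28) + 32 → 60
47 + 60 → 107
Each symbol's bit-cost is frequency × depth; summing gives 282 bits (equivalently 15 + 21 + 32 + 47 + 60 + 107).

282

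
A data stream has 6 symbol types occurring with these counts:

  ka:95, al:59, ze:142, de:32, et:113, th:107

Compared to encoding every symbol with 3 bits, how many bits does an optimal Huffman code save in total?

Fixed-length: 3 bits × 548 symbols = 1644 bits.
Huffman merges:
combine de(32), al(59) → 91
combine 91, ka(95) → 186
combine th(107), et(113) → 220
combine ze(142), 186 → 328
combine 220, 328 → 548
Huffman total = 91 + 186 + 220 + 328 + 548 = 1373 bits.
Saving = 1644 − 1373 = 271 bits.

271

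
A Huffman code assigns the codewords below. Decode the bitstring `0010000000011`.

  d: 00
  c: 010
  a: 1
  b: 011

daddddaa

Read left to right; each codeword is recognised as soon as it completes (prefix code):
  00→d | 1→a | 00→d | 00→d | 00→d | 00→d | 1→a | 1→a
Decoded message: daddddaa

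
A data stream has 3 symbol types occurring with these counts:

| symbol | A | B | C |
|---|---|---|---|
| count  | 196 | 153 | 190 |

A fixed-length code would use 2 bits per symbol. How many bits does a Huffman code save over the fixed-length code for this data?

196

Fixed-length: 2 bits × 539 symbols = 1078 bits.
Huffman merges:
B(153) + C(190) → 343
A(196) + 343 → 539
Huffman total = 343 + 539 = 882 bits.
Saving = 1078 − 882 = 196 bits.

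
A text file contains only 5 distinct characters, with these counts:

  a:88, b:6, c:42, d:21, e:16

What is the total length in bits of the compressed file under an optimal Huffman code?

Merge the two smallest weights repeatedly:
b(6) + e(16) → 22
d(21) + 22 → 43
c(42) + 43 → 85
85 + a(88) → 173
Each symbol's bit-cost is frequency × depth; summing gives 323 bits (equivalently 22 + 43 + 85 + 173).

323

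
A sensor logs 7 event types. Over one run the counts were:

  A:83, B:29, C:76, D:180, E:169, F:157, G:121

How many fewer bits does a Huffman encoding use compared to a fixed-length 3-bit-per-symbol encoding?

244

Fixed-length: 3 bits × 815 symbols = 2445 bits.
Huffman merges:
merge B(29) and C(76): 105
merge A(83) and 105: 188
merge G(121) and F(157): 278
merge E(169) and D(180): 349
merge 188 and 278: 466
merge 349 and 466: 815
Huffman total = 105 + 188 + 278 + 349 + 466 + 815 = 2201 bits.
Saving = 2445 − 2201 = 244 bits.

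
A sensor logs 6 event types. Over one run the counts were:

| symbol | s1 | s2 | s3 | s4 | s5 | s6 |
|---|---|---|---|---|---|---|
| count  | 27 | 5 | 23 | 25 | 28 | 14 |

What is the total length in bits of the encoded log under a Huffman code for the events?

305

Merge the two smallest weights repeatedly:
s2(5) + s6(14) → 19
19 + s3(23) → 42
s4(25) + s1(27) → 52
s5(28) + 42 → 70
52 + 70 → 122
Each symbol's bit-cost is frequency × depth; summing gives 305 bits (equivalently 19 + 42 + 52 + 70 + 122).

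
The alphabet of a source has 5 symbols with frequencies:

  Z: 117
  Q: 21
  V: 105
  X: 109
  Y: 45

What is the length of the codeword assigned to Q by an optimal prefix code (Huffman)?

3

Repeatedly merge the two smallest:
merge Q(21) and Y(45): 66
merge 66 and V(105): 171
merge X(109) and Z(117): 226
merge 171 and 226: 397
Q's leaf is at depth 3, giving a 3-bit codeword.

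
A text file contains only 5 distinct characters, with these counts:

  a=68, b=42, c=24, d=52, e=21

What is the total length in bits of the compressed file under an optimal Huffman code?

Build the Huffman tree bottom-up:
combine e(21), c(24) → 45
combine b(42), 45 → 87
combine d(52), a(68) → 120
combine 87, 120 → 207
Each symbol's bit-cost is frequency × depth; summing gives 459 bits (equivalently 45 + 87 + 120 + 207).

459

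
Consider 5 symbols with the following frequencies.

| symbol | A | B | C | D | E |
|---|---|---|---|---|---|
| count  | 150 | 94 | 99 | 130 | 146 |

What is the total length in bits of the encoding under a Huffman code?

1431

Greedily combine the two least-frequent nodes:
B(94) + C(99) → 193
D(130) + E(146) → 276
A(150) + 193 → 343
276 + 343 → 619
Total encoded bits = sum of merged weights = 193 + 276 + 343 + 619 = 1431.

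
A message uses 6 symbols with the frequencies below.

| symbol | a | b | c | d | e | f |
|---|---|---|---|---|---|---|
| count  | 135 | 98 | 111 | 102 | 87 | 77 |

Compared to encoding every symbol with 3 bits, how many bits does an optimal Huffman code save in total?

Fixed-length: 3 bits × 610 symbols = 1830 bits.
Huffman merges:
f(77) + e(87) → 164
b(98) + d(102) → 200
c(111) + a(135) → 246
164 + 200 → 364
246 + 364 → 610
Huffman total = 164 + 200 + 246 + 364 + 610 = 1584 bits.
Saving = 1830 − 1584 = 246 bits.

246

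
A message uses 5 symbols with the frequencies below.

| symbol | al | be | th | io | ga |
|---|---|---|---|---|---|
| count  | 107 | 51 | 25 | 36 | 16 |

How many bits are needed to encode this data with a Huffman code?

481

Build the Huffman tree bottom-up:
combine ga(16), th(25) → 41
combine io(36), 41 → 77
combine be(51), 77 → 128
combine al(107), 128 → 235
Total encoded bits = sum of merged weights = 41 + 77 + 128 + 235 = 481.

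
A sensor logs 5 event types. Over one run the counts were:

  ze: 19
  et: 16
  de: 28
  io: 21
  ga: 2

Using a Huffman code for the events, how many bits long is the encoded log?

190

Greedily combine the two least-frequent nodes:
ga(2) + et(16) → 18
18 + ze(19) → 37
io(21) + de(28) → 49
37 + 49 → 86
Each symbol's bit-cost is frequency × depth; summing gives 190 bits (equivalently 18 + 37 + 49 + 86).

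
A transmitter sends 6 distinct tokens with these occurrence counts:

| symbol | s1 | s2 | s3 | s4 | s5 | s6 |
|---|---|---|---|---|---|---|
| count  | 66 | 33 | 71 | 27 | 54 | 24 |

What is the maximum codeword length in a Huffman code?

4

Merge the two lowest-weight nodes at each step:
s6(24) + s4(27) → 51
s2(33) + 51 → 84
s5(54) + s1(66) → 120
s3(71) + 84 → 155
120 + 155 → 275
The first pair merged (s6, s4) ends up deepest, at depth 4.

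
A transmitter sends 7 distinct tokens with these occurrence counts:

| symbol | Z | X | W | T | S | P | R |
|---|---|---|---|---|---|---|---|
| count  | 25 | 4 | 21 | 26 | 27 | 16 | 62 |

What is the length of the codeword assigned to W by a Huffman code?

Repeatedly merge the two smallest:
combine X(4), P(16) → 20
combine 20, W(21) → 41
combine Z(25), T(26) → 51
combine S(27), 41 → 68
combine 51, R(62) → 113
combine 68, 113 → 181
W's leaf is at depth 3, giving a 3-bit codeword.

3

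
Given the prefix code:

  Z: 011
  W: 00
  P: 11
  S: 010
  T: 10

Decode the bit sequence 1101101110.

PZZT

Read left to right; each codeword is recognised as soon as it completes (prefix code):
  11→P | 011→Z | 011→Z | 10→T
Decoded message: PZZT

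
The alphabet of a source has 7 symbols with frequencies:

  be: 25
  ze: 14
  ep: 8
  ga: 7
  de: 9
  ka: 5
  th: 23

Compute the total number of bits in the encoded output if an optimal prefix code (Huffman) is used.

Merge the two smallest weights repeatedly:
combine ka(5), ga(7) → 12
combine ep(8), de(9) → 17
combine 12, ze(14) → 26
combine 17, th(23) → 40
combine be(25), 26 → 51
combine 40, 51 → 91
The encoded length is the sum of every internal node's weight: 12 + 17 + 26 + 40 + 51 + 91 = 237 bits.

237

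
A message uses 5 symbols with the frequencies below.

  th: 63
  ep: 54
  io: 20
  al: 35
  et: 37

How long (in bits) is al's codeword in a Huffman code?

Build the tree from the bottom:
combine io(20), al(35) → 55
combine et(37), ep(54) → 91
combine 55, th(63) → 118
combine 91, 118 → 209
al sits 3 levels below the root, so its codeword is 3 bits.

3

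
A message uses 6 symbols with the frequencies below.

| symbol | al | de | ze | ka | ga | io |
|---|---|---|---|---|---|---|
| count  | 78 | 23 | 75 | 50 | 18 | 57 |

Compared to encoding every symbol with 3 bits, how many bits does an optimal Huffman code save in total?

Fixed-length: 3 bits × 301 symbols = 903 bits.
Huffman merges:
merge ga(18) and de(23): 41
merge 41 and ka(50): 91
merge io(57) and ze(75): 132
merge al(78) and 91: 169
merge 132 and 169: 301
Huffman total = 41 + 91 + 132 + 169 + 301 = 734 bits.
Saving = 903 − 734 = 169 bits.

169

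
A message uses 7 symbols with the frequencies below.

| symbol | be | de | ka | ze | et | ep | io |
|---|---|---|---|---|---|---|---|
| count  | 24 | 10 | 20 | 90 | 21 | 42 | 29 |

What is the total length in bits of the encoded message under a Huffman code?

Merge the two smallest weights repeatedly:
de(10) + ka(20) → 30
et(21) + be(24) → 45
io(29) + 30 → 59
ep(42) + 45 → 87
59 + 87 → 146
ze(90) + 146 → 236
The encoded length is the sum of every internal node's weight: 30 + 45 + 59 + 87 + 146 + 236 = 603 bits.

603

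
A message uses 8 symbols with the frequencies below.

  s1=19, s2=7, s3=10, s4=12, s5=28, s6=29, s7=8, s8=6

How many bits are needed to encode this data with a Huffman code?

Greedily combine the two least-frequent nodes:
merge s8(6) and s2(7): 13
merge s7(8) and s3(10): 18
merge s4(12) and 13: 25
merge 18 and s1(19): 37
merge 25 and s5(28): 53
merge s6(29) and 37: 66
merge 53 and 66: 119
Total encoded bits = sum of merged weights = 13 + 18 + 25 + 37 + 53 + 66 + 119 = 331.

331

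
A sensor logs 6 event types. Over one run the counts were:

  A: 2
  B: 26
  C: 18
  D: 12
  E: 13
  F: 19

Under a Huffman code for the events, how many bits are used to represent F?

2

Huffman merges, smallest pair first:
A(2) + D(12) → 14
E(13) + 14 → 27
C(18) + F(19) → 37
B(26) + 27 → 53
37 + 53 → 90
F's leaf is at depth 2, giving a 2-bit codeword.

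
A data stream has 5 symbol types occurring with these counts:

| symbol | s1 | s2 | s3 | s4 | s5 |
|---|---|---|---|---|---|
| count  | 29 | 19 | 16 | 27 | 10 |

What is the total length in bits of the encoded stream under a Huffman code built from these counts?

228

Greedily combine the two least-frequent nodes:
combine s5(10), s3(16) → 26
combine s2(19), 26 → 45
combine s4(27), s1(29) → 56
combine 45, 56 → 101
Total encoded bits = sum of merged weights = 26 + 45 + 56 + 101 = 228.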